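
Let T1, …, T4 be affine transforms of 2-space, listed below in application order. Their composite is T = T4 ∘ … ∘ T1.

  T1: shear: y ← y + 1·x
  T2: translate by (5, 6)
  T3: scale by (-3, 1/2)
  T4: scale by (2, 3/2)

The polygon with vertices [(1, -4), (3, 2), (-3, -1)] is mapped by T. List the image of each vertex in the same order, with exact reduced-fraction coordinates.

T1 shear: y ← y + 1·x: (1, -4) → (1, -3); (3, 2) → (3, 5); (-3, -1) → (-3, -4)
T2 translate by (5, 6): (1, -3) → (6, 3); (3, 5) → (8, 11); (-3, -4) → (2, 2)
T3 scale by (-3, 1/2): (6, 3) → (-18, 3/2); (8, 11) → (-24, 11/2); (2, 2) → (-6, 1)
T4 scale by (2, 3/2): (-18, 3/2) → (-36, 9/4); (-24, 11/2) → (-48, 33/4); (-6, 1) → (-12, 3/2)

image vertices: (-36, 9/4), (-48, 33/4), (-12, 3/2)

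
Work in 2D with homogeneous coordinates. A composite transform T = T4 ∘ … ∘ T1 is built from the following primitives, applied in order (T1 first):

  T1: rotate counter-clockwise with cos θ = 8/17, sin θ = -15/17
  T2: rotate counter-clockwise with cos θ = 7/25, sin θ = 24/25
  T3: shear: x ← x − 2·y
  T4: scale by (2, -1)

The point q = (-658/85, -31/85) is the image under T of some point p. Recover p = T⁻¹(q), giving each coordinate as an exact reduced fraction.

p = (-3, 1)

T1 = [8/17 15/17 0; -15/17 8/17 0; 0 0 1]
T2·T1 = [416/425 -87/425 0; 87/425 416/425 0; 0 0 1]
T3·…·T1 = [242/425 -919/425 0; 87/425 416/425 0; 0 0 1]
T4·…·T1 = [484/425 -1838/425 0; -87/425 -416/425 0; 0 0 1]
det M = -2; M⁻¹ = [208/425 -919/425 0; -87/850 -242/425 0; 0 0 1]
M⁻¹ · (-658/85, -31/85)ᵀ = (-3, 1)ᵀ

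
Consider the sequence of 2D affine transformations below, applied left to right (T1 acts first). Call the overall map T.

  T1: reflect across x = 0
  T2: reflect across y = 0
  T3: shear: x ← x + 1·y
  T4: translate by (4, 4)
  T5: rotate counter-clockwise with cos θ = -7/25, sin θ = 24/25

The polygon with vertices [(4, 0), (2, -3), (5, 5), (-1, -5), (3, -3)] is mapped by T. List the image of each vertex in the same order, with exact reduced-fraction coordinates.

T1 reflect across x = 0: (4, 0) → (-4, 0); (2, -3) → (-2, -3); (5, 5) → (-5, 5); (-1, -5) → (1, -5); (3, -3) → (-3, -3)
T2 reflect across y = 0: (-4, 0) → (-4, 0); (-2, -3) → (-2, 3); (-5, 5) → (-5, -5); (1, -5) → (1, 5); (-3, -3) → (-3, 3)
T3 shear: x ← x + 1·y: (-4, 0) → (-4, 0); (-2, 3) → (1, 3); (-5, -5) → (-10, -5); (1, 5) → (6, 5); (-3, 3) → (0, 3)
T4 translate by (4, 4): (-4, 0) → (0, 4); (1, 3) → (5, 7); (-10, -5) → (-6, -1); (6, 5) → (10, 9); (0, 3) → (4, 7)
T5 rotate counter-clockwise with cos θ = -7/25, sin θ = 24/25: (0, 4) → (-96/25, -28/25); (5, 7) → (-203/25, 71/25); (-6, -1) → (66/25, -137/25); (10, 9) → (-286/25, 177/25); (4, 7) → (-196/25, 47/25)

image vertices: (-96/25, -28/25), (-203/25, 71/25), (66/25, -137/25), (-286/25, 177/25), (-196/25, 47/25)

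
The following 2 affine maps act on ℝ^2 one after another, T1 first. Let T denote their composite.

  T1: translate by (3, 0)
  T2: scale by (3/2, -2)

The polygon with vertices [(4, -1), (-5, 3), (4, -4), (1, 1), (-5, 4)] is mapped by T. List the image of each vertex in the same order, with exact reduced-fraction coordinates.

image vertices: (21/2, 2), (-3, -6), (21/2, 8), (6, -2), (-3, -8)

T1 translate by (3, 0): (4, -1) → (7, -1); (-5, 3) → (-2, 3); (4, -4) → (7, -4); (1, 1) → (4, 1); (-5, 4) → (-2, 4)
T2 scale by (3/2, -2): (7, -1) → (21/2, 2); (-2, 3) → (-3, -6); (7, -4) → (21/2, 8); (4, 1) → (6, -2); (-2, 4) → (-3, -8)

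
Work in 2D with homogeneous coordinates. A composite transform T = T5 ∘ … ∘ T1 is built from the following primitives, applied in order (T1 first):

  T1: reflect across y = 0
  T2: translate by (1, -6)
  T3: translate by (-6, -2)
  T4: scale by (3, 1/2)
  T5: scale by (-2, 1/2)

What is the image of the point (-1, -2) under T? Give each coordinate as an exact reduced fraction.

T(p) = (36, -3/2)

T1 reflect across y = 0: (-1, -2) → (-1, 2)
T2 translate by (1, -6): (-1, 2) → (0, -4)
T3 translate by (-6, -2): (0, -4) → (-6, -6)
T4 scale by (3, 1/2): (-6, -6) → (-18, -3)
T5 scale by (-2, 1/2): (-18, -3) → (36, -3/2)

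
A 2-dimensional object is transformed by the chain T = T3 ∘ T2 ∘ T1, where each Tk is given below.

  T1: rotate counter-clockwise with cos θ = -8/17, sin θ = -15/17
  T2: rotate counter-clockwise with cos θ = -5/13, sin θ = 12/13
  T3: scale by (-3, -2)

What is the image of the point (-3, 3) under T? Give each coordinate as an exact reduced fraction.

T1 rotate counter-clockwise with cos θ = -8/17, sin θ = -15/17: (-3, 3) → (69/17, 21/17)
T2 rotate counter-clockwise with cos θ = -5/13, sin θ = 12/13: (69/17, 21/17) → (-597/221, 723/221)
T3 scale by (-3, -2): (-597/221, 723/221) → (1791/221, -1446/221)

T(p) = (1791/221, -1446/221)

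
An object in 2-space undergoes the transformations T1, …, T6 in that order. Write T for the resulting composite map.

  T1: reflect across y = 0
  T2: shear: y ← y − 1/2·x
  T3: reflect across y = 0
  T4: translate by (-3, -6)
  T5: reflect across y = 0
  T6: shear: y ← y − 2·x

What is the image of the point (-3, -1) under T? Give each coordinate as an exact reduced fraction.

T(p) = (-6, 41/2)

T1 reflect across y = 0: (-3, -1) → (-3, 1)
T2 shear: y ← y − 1/2·x: (-3, 1) → (-3, 5/2)
T3 reflect across y = 0: (-3, 5/2) → (-3, -5/2)
T4 translate by (-3, -6): (-3, -5/2) → (-6, -17/2)
T5 reflect across y = 0: (-6, -17/2) → (-6, 17/2)
T6 shear: y ← y − 2·x: (-6, 17/2) → (-6, 41/2)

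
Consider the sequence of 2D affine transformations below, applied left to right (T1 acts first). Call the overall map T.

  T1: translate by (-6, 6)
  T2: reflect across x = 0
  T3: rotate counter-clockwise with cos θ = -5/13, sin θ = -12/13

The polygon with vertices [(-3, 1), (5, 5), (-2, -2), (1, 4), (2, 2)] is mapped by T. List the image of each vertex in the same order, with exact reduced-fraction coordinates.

image vertices: (3, -11), (127/13, -67/13), (8/13, -116/13), (95/13, -110/13), (76/13, -88/13)

T1 translate by (-6, 6): (-3, 1) → (-9, 7); (5, 5) → (-1, 11); (-2, -2) → (-8, 4); (1, 4) → (-5, 10); (2, 2) → (-4, 8)
T2 reflect across x = 0: (-9, 7) → (9, 7); (-1, 11) → (1, 11); (-8, 4) → (8, 4); (-5, 10) → (5, 10); (-4, 8) → (4, 8)
T3 rotate counter-clockwise with cos θ = -5/13, sin θ = -12/13: (9, 7) → (3, -11); (1, 11) → (127/13, -67/13); (8, 4) → (8/13, -116/13); (5, 10) → (95/13, -110/13); (4, 8) → (76/13, -88/13)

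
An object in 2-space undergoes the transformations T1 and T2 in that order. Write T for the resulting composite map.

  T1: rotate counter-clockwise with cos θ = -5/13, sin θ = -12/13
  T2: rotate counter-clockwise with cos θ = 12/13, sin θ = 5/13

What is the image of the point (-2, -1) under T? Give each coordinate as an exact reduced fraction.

T(p) = (-1, 2)

T1 rotate counter-clockwise with cos θ = -5/13, sin θ = -12/13: (-2, -1) → (-2/13, 29/13)
T2 rotate counter-clockwise with cos θ = 12/13, sin θ = 5/13: (-2/13, 29/13) → (-1, 2)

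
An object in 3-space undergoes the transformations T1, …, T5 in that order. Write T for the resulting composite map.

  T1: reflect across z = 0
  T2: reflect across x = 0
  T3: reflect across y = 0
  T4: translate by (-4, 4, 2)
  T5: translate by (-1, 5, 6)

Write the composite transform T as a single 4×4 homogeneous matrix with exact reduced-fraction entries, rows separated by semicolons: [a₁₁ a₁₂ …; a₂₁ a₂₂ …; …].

T = [-1 0 0 -5; 0 -1 0 9; 0 0 -1 8; 0 0 0 1]

T1 = [1 0 0 0; 0 1 0 0; 0 0 -1 0; 0 0 0 1]
T2·T1 = [-1 0 0 0; 0 1 0 0; 0 0 -1 0; 0 0 0 1]
T3·…·T1 = [-1 0 0 0; 0 -1 0 0; 0 0 -1 0; 0 0 0 1]
T4·…·T1 = [-1 0 0 -4; 0 -1 0 4; 0 0 -1 2; 0 0 0 1]
T5·…·T1 = [-1 0 0 -5; 0 -1 0 9; 0 0 -1 8; 0 0 0 1]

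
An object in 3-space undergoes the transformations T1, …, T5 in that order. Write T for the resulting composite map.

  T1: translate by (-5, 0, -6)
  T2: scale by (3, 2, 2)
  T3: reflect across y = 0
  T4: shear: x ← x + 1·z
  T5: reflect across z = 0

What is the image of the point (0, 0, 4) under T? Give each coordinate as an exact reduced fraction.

T(p) = (-19, 0, 4)

T1 translate by (-5, 0, -6): (0, 0, 4) → (-5, 0, -2)
T2 scale by (3, 2, 2): (-5, 0, -2) → (-15, 0, -4)
T3 reflect across y = 0: (-15, 0, -4) → (-15, 0, -4)
T4 shear: x ← x + 1·z: (-15, 0, -4) → (-19, 0, -4)
T5 reflect across z = 0: (-19, 0, -4) → (-19, 0, 4)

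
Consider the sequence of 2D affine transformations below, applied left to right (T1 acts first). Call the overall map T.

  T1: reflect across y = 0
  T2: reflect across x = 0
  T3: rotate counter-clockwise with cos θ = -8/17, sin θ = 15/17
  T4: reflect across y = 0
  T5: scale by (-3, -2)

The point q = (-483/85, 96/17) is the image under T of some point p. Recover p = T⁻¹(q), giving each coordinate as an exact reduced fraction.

p = (-8/5, 3)

T1 = [1 0 0; 0 -1 0; 0 0 1]
T2·T1 = [-1 0 0; 0 -1 0; 0 0 1]
T3·…·T1 = [8/17 15/17 0; -15/17 8/17 0; 0 0 1]
T4·…·T1 = [8/17 15/17 0; 15/17 -8/17 0; 0 0 1]
T5·…·T1 = [-24/17 -45/17 0; -30/17 16/17 0; 0 0 1]
det M = -6; M⁻¹ = [-8/51 -15/34 0; -5/17 4/17 0; 0 0 1]
M⁻¹ · (-483/85, 96/17)ᵀ = (-8/5, 3)ᵀ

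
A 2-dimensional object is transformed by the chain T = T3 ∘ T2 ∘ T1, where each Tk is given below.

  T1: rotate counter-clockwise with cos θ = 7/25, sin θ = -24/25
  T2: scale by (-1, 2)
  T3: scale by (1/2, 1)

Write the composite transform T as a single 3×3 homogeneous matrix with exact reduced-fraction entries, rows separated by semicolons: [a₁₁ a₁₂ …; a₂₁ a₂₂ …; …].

T1 = [7/25 24/25 0; -24/25 7/25 0; 0 0 1]
T2·T1 = [-7/25 -24/25 0; -48/25 14/25 0; 0 0 1]
T3·…·T1 = [-7/50 -12/25 0; -48/25 14/25 0; 0 0 1]

T = [-7/50 -12/25 0; -48/25 14/25 0; 0 0 1]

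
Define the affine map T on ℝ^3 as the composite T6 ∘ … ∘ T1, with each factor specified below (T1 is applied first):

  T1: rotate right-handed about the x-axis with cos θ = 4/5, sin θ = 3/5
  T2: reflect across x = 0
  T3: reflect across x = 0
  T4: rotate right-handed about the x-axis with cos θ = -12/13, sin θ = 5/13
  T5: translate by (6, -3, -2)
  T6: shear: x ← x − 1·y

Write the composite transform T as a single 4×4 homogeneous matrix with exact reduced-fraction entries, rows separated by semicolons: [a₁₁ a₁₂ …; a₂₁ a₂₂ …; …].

T = [1 63/65 -16/65 9; 0 -63/65 16/65 -3; 0 -16/65 -63/65 -2; 0 0 0 1]

T1 = [1 0 0 0; 0 4/5 -3/5 0; 0 3/5 4/5 0; 0 0 0 1]
T2·T1 = [-1 0 0 0; 0 4/5 -3/5 0; 0 3/5 4/5 0; 0 0 0 1]
T3·…·T1 = [1 0 0 0; 0 4/5 -3/5 0; 0 3/5 4/5 0; 0 0 0 1]
T4·…·T1 = [1 0 0 0; 0 -63/65 16/65 0; 0 -16/65 -63/65 0; 0 0 0 1]
T5·…·T1 = [1 0 0 6; 0 -63/65 16/65 -3; 0 -16/65 -63/65 -2; 0 0 0 1]
T6·…·T1 = [1 63/65 -16/65 9; 0 -63/65 16/65 -3; 0 -16/65 -63/65 -2; 0 0 0 1]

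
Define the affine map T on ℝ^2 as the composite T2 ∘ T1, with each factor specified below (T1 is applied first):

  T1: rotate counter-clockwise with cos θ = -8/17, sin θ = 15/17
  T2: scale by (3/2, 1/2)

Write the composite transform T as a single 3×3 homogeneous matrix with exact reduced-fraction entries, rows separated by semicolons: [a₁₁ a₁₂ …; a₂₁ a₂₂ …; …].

T1 = [-8/17 -15/17 0; 15/17 -8/17 0; 0 0 1]
T2·T1 = [-12/17 -45/34 0; 15/34 -4/17 0; 0 0 1]

T = [-12/17 -45/34 0; 15/34 -4/17 0; 0 0 1]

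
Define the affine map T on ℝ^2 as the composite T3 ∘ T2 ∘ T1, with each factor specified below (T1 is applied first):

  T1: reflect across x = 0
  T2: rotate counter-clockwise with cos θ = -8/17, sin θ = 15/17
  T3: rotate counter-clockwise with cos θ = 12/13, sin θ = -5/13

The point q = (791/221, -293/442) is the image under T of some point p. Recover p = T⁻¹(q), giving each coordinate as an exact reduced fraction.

p = (1, -7/2)

T1 = [-1 0 0; 0 1 0; 0 0 1]
T2·T1 = [8/17 -15/17 0; -15/17 -8/17 0; 0 0 1]
T3·…·T1 = [21/221 -220/221 0; -220/221 -21/221 0; 0 0 1]
det M = -1; M⁻¹ = [21/221 -220/221 0; -220/221 -21/221 0; 0 0 1]
M⁻¹ · (791/221, -293/442)ᵀ = (1, -7/2)ᵀ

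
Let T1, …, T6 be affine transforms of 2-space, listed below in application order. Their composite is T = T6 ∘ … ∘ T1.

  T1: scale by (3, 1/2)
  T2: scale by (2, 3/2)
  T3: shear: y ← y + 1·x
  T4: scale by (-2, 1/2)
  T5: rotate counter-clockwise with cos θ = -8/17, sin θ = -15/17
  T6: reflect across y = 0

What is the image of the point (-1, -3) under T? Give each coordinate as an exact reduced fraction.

T(p) = (-1263/136, 147/17)

T1 scale by (3, 1/2): (-1, -3) → (-3, -3/2)
T2 scale by (2, 3/2): (-3, -3/2) → (-6, -9/4)
T3 shear: y ← y + 1·x: (-6, -9/4) → (-6, -33/4)
T4 scale by (-2, 1/2): (-6, -33/4) → (12, -33/8)
T5 rotate counter-clockwise with cos θ = -8/17, sin θ = -15/17: (12, -33/8) → (-1263/136, -147/17)
T6 reflect across y = 0: (-1263/136, -147/17) → (-1263/136, 147/17)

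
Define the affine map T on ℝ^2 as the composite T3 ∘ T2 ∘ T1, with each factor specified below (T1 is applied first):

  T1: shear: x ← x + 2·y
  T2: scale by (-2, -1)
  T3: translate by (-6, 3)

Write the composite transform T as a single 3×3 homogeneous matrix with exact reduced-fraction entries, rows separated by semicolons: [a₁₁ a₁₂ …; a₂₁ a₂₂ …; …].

T1 = [1 2 0; 0 1 0; 0 0 1]
T2·T1 = [-2 -4 0; 0 -1 0; 0 0 1]
T3·…·T1 = [-2 -4 -6; 0 -1 3; 0 0 1]

T = [-2 -4 -6; 0 -1 3; 0 0 1]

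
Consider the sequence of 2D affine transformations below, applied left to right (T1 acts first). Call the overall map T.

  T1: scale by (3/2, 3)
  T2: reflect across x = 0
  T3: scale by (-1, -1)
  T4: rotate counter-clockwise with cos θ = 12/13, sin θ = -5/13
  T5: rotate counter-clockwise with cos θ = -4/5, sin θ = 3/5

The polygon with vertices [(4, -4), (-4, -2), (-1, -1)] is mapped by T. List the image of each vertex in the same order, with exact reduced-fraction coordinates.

image vertices: (-174/13, -12/13), (-138/65, -534/65), (-237/130, -183/65)

T1 scale by (3/2, 3): (4, -4) → (6, -12); (-4, -2) → (-6, -6); (-1, -1) → (-3/2, -3)
T2 reflect across x = 0: (6, -12) → (-6, -12); (-6, -6) → (6, -6); (-3/2, -3) → (3/2, -3)
T3 scale by (-1, -1): (-6, -12) → (6, 12); (6, -6) → (-6, 6); (3/2, -3) → (-3/2, 3)
T4 rotate counter-clockwise with cos θ = 12/13, sin θ = -5/13: (6, 12) → (132/13, 114/13); (-6, 6) → (-42/13, 102/13); (-3/2, 3) → (-3/13, 87/26)
T5 rotate counter-clockwise with cos θ = -4/5, sin θ = 3/5: (132/13, 114/13) → (-174/13, -12/13); (-42/13, 102/13) → (-138/65, -534/65); (-3/13, 87/26) → (-237/130, -183/65)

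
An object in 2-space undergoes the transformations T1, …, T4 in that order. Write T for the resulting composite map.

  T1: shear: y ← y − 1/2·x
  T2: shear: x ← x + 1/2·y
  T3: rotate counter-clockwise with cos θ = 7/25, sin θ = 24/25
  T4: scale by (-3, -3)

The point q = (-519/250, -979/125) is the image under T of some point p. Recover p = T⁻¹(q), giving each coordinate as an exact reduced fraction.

T1 = [1 0 0; -1/2 1 0; 0 0 1]
T2·T1 = [3/4 1/2 0; -1/2 1 0; 0 0 1]
T3·…·T1 = [69/100 -41/50 0; 29/50 19/25 0; 0 0 1]
T4·…·T1 = [-207/100 123/50 0; -87/50 -57/25 0; 0 0 1]
det M = 9; M⁻¹ = [-19/75 -41/150 0; 29/150 -23/100 0; 0 0 1]
M⁻¹ · (-519/250, -979/125)ᵀ = (8/3, 7/5)ᵀ

p = (8/3, 7/5)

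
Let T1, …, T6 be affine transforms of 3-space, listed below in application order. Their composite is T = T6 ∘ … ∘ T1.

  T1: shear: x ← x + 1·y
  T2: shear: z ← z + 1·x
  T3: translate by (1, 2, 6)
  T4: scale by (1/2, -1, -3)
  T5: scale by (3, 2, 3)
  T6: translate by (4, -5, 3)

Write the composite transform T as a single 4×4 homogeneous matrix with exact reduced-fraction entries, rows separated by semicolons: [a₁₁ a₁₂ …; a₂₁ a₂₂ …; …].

T = [3/2 3/2 0 11/2; 0 -2 0 -9; -9 -9 -9 -51; 0 0 0 1]

T1 = [1 1 0 0; 0 1 0 0; 0 0 1 0; 0 0 0 1]
T2·T1 = [1 1 0 0; 0 1 0 0; 1 1 1 0; 0 0 0 1]
T3·…·T1 = [1 1 0 1; 0 1 0 2; 1 1 1 6; 0 0 0 1]
T4·…·T1 = [1/2 1/2 0 1/2; 0 -1 0 -2; -3 -3 -3 -18; 0 0 0 1]
T5·…·T1 = [3/2 3/2 0 3/2; 0 -2 0 -4; -9 -9 -9 -54; 0 0 0 1]
T6·…·T1 = [3/2 3/2 0 11/2; 0 -2 0 -9; -9 -9 -9 -51; 0 0 0 1]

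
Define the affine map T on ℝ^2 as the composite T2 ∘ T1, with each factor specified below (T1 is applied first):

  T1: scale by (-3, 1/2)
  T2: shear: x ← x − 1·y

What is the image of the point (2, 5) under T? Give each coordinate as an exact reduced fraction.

T(p) = (-17/2, 5/2)

T1 scale by (-3, 1/2): (2, 5) → (-6, 5/2)
T2 shear: x ← x − 1·y: (-6, 5/2) → (-17/2, 5/2)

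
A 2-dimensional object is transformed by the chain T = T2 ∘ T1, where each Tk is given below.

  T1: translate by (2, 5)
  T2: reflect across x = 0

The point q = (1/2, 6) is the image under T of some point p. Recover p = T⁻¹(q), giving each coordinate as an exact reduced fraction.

p = (-5/2, 1)

T1 = [1 0 2; 0 1 5; 0 0 1]
T2·T1 = [-1 0 -2; 0 1 5; 0 0 1]
det M = -1; M⁻¹ = [-1 0 -2; 0 1 -5; 0 0 1]
M⁻¹ · (1/2, 6)ᵀ = (-5/2, 1)ᵀ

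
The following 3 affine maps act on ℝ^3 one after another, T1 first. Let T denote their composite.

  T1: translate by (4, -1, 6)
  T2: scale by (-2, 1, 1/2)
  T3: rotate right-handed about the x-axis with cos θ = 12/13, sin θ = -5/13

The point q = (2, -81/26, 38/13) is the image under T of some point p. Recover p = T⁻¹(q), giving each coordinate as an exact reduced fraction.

p = (-5, -3, -3)

T1 = [1 0 0 4; 0 1 0 -1; 0 0 1 6; 0 0 0 1]
T2·T1 = [-2 0 0 -8; 0 1 0 -1; 0 0 1/2 3; 0 0 0 1]
T3·…·T1 = [-2 0 0 -8; 0 12/13 5/26 3/13; 0 -5/13 6/13 41/13; 0 0 0 1]
det M = -1; M⁻¹ = [-1/2 0 0 -4; 0 12/13 -5/13 1; 0 10/13 24/13 -6; 0 0 0 1]
M⁻¹ · (2, -81/26, 38/13)ᵀ = (-5, -3, -3)ᵀ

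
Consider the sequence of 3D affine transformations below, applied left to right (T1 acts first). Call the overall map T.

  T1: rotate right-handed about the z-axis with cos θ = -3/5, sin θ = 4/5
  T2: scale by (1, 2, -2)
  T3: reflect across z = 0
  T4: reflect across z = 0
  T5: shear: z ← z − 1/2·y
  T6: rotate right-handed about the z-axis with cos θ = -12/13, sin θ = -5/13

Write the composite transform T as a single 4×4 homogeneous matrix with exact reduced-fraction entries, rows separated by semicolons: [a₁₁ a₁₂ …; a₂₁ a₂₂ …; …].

T1 = [-3/5 -4/5 0 0; 4/5 -3/5 0 0; 0 0 1 0; 0 0 0 1]
T2·T1 = [-3/5 -4/5 0 0; 8/5 -6/5 0 0; 0 0 -2 0; 0 0 0 1]
T3·…·T1 = [-3/5 -4/5 0 0; 8/5 -6/5 0 0; 0 0 2 0; 0 0 0 1]
T4·…·T1 = [-3/5 -4/5 0 0; 8/5 -6/5 0 0; 0 0 -2 0; 0 0 0 1]
T5·…·T1 = [-3/5 -4/5 0 0; 8/5 -6/5 0 0; -4/5 3/5 -2 0; 0 0 0 1]
T6·…·T1 = [76/65 18/65 0 0; -81/65 92/65 0 0; -4/5 3/5 -2 0; 0 0 0 1]

T = [76/65 18/65 0 0; -81/65 92/65 0 0; -4/5 3/5 -2 0; 0 0 0 1]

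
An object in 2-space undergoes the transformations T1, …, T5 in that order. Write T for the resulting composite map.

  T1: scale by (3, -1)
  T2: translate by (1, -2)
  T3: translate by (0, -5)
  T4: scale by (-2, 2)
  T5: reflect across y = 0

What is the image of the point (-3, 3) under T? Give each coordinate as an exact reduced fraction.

T(p) = (16, 20)

T1 scale by (3, -1): (-3, 3) → (-9, -3)
T2 translate by (1, -2): (-9, -3) → (-8, -5)
T3 translate by (0, -5): (-8, -5) → (-8, -10)
T4 scale by (-2, 2): (-8, -10) → (16, -20)
T5 reflect across y = 0: (16, -20) → (16, 20)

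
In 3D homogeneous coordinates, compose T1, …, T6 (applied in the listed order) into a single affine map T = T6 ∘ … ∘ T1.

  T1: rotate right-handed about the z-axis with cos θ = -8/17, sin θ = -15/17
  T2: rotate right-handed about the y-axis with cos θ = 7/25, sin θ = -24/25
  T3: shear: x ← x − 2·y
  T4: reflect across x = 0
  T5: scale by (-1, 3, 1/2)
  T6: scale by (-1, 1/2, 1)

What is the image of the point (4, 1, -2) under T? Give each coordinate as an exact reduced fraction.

T(p) = (-241/25, -6, -19/25)

T1 rotate right-handed about the z-axis with cos θ = -8/17, sin θ = -15/17: (4, 1, -2) → (-1, -4, -2)
T2 rotate right-handed about the y-axis with cos θ = 7/25, sin θ = -24/25: (-1, -4, -2) → (41/25, -4, -38/25)
T3 shear: x ← x − 2·y: (41/25, -4, -38/25) → (241/25, -4, -38/25)
T4 reflect across x = 0: (241/25, -4, -38/25) → (-241/25, -4, -38/25)
T5 scale by (-1, 3, 1/2): (-241/25, -4, -38/25) → (241/25, -12, -19/25)
T6 scale by (-1, 1/2, 1): (241/25, -12, -19/25) → (-241/25, -6, -19/25)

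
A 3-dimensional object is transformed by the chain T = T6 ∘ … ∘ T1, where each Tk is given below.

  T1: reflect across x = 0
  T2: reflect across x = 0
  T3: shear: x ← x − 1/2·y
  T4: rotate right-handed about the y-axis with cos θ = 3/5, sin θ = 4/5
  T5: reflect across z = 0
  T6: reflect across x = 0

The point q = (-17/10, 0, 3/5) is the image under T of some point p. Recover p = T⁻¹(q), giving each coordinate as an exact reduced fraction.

p = (3/2, 0, 1)

T1 = [-1 0 0 0; 0 1 0 0; 0 0 1 0; 0 0 0 1]
T2·T1 = [1 0 0 0; 0 1 0 0; 0 0 1 0; 0 0 0 1]
T3·…·T1 = [1 -1/2 0 0; 0 1 0 0; 0 0 1 0; 0 0 0 1]
T4·…·T1 = [3/5 -3/10 4/5 0; 0 1 0 0; -4/5 2/5 3/5 0; 0 0 0 1]
T5·…·T1 = [3/5 -3/10 4/5 0; 0 1 0 0; 4/5 -2/5 -3/5 0; 0 0 0 1]
T6·…·T1 = [-3/5 3/10 -4/5 0; 0 1 0 0; 4/5 -2/5 -3/5 0; 0 0 0 1]
det M = 1; M⁻¹ = [-3/5 1/2 4/5 0; 0 1 0 0; -4/5 0 -3/5 0; 0 0 0 1]
M⁻¹ · (-17/10, 0, 3/5)ᵀ = (3/2, 0, 1)ᵀ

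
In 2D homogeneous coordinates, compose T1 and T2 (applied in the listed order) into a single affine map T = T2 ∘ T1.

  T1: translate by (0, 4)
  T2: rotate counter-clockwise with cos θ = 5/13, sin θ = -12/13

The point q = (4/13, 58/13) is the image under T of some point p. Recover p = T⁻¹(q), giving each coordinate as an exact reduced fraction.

T1 = [1 0 0; 0 1 4; 0 0 1]
T2·T1 = [5/13 12/13 48/13; -12/13 5/13 20/13; 0 0 1]
det M = 1; M⁻¹ = [5/13 -12/13 0; 12/13 5/13 -4; 0 0 1]
M⁻¹ · (4/13, 58/13)ᵀ = (-4, -2)ᵀ

p = (-4, -2)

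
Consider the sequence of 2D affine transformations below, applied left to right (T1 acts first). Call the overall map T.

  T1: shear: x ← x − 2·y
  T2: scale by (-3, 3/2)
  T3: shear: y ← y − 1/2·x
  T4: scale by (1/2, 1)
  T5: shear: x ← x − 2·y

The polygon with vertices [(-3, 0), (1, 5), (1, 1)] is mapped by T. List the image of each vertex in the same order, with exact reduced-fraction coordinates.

T1 shear: x ← x − 2·y: (-3, 0) → (-3, 0); (1, 5) → (-9, 5); (1, 1) → (-1, 1)
T2 scale by (-3, 3/2): (-3, 0) → (9, 0); (-9, 5) → (27, 15/2); (-1, 1) → (3, 3/2)
T3 shear: y ← y − 1/2·x: (9, 0) → (9, -9/2); (27, 15/2) → (27, -6); (3, 3/2) → (3, 0)
T4 scale by (1/2, 1): (9, -9/2) → (9/2, -9/2); (27, -6) → (27/2, -6); (3, 0) → (3/2, 0)
T5 shear: x ← x − 2·y: (9/2, -9/2) → (27/2, -9/2); (27/2, -6) → (51/2, -6); (3/2, 0) → (3/2, 0)

image vertices: (27/2, -9/2), (51/2, -6), (3/2, 0)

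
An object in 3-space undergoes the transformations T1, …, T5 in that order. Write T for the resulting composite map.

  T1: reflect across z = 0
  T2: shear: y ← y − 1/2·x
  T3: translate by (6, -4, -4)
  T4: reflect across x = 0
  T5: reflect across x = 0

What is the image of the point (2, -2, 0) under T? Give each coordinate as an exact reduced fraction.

T(p) = (8, -7, -4)

T1 reflect across z = 0: (2, -2, 0) → (2, -2, 0)
T2 shear: y ← y − 1/2·x: (2, -2, 0) → (2, -3, 0)
T3 translate by (6, -4, -4): (2, -3, 0) → (8, -7, -4)
T4 reflect across x = 0: (8, -7, -4) → (-8, -7, -4)
T5 reflect across x = 0: (-8, -7, -4) → (8, -7, -4)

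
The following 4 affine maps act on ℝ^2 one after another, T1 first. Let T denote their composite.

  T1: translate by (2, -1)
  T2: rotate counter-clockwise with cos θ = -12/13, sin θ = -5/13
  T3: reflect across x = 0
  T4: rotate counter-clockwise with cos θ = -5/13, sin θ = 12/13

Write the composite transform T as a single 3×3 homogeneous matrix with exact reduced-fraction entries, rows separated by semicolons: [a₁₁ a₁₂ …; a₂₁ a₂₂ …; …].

T1 = [1 0 2; 0 1 -1; 0 0 1]
T2·T1 = [-12/13 5/13 -29/13; -5/13 -12/13 2/13; 0 0 1]
T3·…·T1 = [12/13 -5/13 29/13; -5/13 -12/13 2/13; 0 0 1]
T4·…·T1 = [0 1 -1; 1 0 2; 0 0 1]

T = [0 1 -1; 1 0 2; 0 0 1]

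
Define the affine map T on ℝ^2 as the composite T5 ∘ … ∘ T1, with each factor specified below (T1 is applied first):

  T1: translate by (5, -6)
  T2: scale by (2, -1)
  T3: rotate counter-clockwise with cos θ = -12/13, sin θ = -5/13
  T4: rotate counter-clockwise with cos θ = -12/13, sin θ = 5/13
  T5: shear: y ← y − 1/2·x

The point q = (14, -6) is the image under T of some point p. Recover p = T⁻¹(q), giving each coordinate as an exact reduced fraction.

T1 = [1 0 5; 0 1 -6; 0 0 1]
T2·T1 = [2 0 10; 0 -1 6; 0 0 1]
T3·…·T1 = [-24/13 -5/13 -90/13; -10/13 12/13 -122/13; 0 0 1]
T4·…·T1 = [2 0 10; 0 -1 6; 0 0 1]
T5·…·T1 = [2 0 10; -1 -1 1; 0 0 1]
det M = -2; M⁻¹ = [1/2 0 -5; -1/2 -1 6; 0 0 1]
M⁻¹ · (14, -6)ᵀ = (2, 5)ᵀ

p = (2, 5)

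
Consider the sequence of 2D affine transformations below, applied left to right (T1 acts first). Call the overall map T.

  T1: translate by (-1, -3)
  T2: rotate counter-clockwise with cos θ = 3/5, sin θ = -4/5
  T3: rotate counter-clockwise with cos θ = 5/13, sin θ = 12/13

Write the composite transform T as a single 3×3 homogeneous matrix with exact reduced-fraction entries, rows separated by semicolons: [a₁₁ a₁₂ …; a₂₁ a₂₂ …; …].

T1 = [1 0 -1; 0 1 -3; 0 0 1]
T2·T1 = [3/5 4/5 -3; -4/5 3/5 -1; 0 0 1]
T3·…·T1 = [63/65 -16/65 -3/13; 16/65 63/65 -41/13; 0 0 1]

T = [63/65 -16/65 -3/13; 16/65 63/65 -41/13; 0 0 1]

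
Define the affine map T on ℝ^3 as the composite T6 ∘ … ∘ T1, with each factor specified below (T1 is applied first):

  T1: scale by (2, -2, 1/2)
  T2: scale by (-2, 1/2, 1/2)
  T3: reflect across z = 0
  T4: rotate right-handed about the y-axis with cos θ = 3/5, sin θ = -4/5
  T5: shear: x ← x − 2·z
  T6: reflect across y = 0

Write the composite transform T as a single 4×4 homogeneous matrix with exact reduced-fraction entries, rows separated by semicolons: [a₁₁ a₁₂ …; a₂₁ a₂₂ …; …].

T1 = [2 0 0 0; 0 -2 0 0; 0 0 1/2 0; 0 0 0 1]
T2·T1 = [-4 0 0 0; 0 -1 0 0; 0 0 1/4 0; 0 0 0 1]
T3·…·T1 = [-4 0 0 0; 0 -1 0 0; 0 0 -1/4 0; 0 0 0 1]
T4·…·T1 = [-12/5 0 1/5 0; 0 -1 0 0; -16/5 0 -3/20 0; 0 0 0 1]
T5·…·T1 = [4 0 1/2 0; 0 -1 0 0; -16/5 0 -3/20 0; 0 0 0 1]
T6·…·T1 = [4 0 1/2 0; 0 1 0 0; -16/5 0 -3/20 0; 0 0 0 1]

T = [4 0 1/2 0; 0 1 0 0; -16/5 0 -3/20 0; 0 0 0 1]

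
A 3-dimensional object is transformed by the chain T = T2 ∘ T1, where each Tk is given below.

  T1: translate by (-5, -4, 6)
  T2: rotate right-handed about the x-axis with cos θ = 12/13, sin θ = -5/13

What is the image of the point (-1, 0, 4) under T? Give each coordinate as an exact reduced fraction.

T(p) = (-6, 2/13, 140/13)

T1 translate by (-5, -4, 6): (-1, 0, 4) → (-6, -4, 10)
T2 rotate right-handed about the x-axis with cos θ = 12/13, sin θ = -5/13: (-6, -4, 10) → (-6, 2/13, 140/13)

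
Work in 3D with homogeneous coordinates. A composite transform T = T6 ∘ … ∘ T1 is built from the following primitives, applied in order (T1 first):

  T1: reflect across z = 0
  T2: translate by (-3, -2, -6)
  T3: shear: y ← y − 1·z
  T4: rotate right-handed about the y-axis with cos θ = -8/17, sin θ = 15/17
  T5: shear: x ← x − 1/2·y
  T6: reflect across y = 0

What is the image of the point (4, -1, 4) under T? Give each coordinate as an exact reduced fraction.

T(p) = (-435/34, -7, 65/17)

T1 reflect across z = 0: (4, -1, 4) → (4, -1, -4)
T2 translate by (-3, -2, -6): (4, -1, -4) → (1, -3, -10)
T3 shear: y ← y − 1·z: (1, -3, -10) → (1, 7, -10)
T4 rotate right-handed about the y-axis with cos θ = -8/17, sin θ = 15/17: (1, 7, -10) → (-158/17, 7, 65/17)
T5 shear: x ← x − 1/2·y: (-158/17, 7, 65/17) → (-435/34, 7, 65/17)
T6 reflect across y = 0: (-435/34, 7, 65/17) → (-435/34, -7, 65/17)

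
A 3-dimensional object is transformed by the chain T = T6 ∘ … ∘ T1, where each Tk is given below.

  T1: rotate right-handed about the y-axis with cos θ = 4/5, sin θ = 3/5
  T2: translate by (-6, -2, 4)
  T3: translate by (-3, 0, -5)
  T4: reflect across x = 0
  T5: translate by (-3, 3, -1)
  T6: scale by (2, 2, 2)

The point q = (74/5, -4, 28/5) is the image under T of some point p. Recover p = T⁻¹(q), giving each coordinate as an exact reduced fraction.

p = (-4, -3, 3)

T1 = [4/5 0 3/5 0; 0 1 0 0; -3/5 0 4/5 0; 0 0 0 1]
T2·T1 = [4/5 0 3/5 -6; 0 1 0 -2; -3/5 0 4/5 4; 0 0 0 1]
T3·…·T1 = [4/5 0 3/5 -9; 0 1 0 -2; -3/5 0 4/5 -1; 0 0 0 1]
T4·…·T1 = [-4/5 0 -3/5 9; 0 1 0 -2; -3/5 0 4/5 -1; 0 0 0 1]
T5·…·T1 = [-4/5 0 -3/5 6; 0 1 0 1; -3/5 0 4/5 -2; 0 0 0 1]
T6·…·T1 = [-8/5 0 -6/5 12; 0 2 0 2; -6/5 0 8/5 -4; 0 0 0 1]
det M = -8; M⁻¹ = [-2/5 0 -3/10 18/5; 0 1/2 0 -1; -3/10 0 2/5 26/5; 0 0 0 1]
M⁻¹ · (74/5, -4, 28/5)ᵀ = (-4, -3, 3)ᵀ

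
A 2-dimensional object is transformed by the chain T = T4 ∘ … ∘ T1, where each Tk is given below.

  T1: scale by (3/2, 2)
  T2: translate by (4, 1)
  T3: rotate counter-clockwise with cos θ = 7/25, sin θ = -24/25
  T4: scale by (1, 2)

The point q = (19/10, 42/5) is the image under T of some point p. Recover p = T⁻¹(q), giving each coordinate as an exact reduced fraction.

T1 = [3/2 0 0; 0 2 0; 0 0 1]
T2·T1 = [3/2 0 4; 0 2 1; 0 0 1]
T3·…·T1 = [21/50 48/25 52/25; -36/25 14/25 -89/25; 0 0 1]
T4·…·T1 = [21/50 48/25 52/25; -72/25 28/25 -178/25; 0 0 1]
det M = 6; M⁻¹ = [14/75 -8/25 -8/3; 12/25 7/100 -1/2; 0 0 1]
M⁻¹ · (19/10, 42/5)ᵀ = (-5, 1)ᵀ

p = (-5, 1)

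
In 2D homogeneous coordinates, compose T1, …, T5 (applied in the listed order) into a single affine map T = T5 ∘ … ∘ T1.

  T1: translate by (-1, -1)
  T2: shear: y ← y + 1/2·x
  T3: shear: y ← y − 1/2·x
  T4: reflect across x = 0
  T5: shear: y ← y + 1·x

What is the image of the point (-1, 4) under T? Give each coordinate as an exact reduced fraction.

T(p) = (2, 5)

T1 translate by (-1, -1): (-1, 4) → (-2, 3)
T2 shear: y ← y + 1/2·x: (-2, 3) → (-2, 2)
T3 shear: y ← y − 1/2·x: (-2, 2) → (-2, 3)
T4 reflect across x = 0: (-2, 3) → (2, 3)
T5 shear: y ← y + 1·x: (2, 3) → (2, 5)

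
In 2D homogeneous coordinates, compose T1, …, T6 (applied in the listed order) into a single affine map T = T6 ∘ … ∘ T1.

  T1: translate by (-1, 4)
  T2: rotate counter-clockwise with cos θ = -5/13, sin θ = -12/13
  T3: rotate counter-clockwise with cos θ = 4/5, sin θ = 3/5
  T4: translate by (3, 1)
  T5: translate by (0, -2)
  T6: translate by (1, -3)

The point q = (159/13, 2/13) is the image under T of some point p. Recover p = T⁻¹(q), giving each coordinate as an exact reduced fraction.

p = (-1, 5)

T1 = [1 0 -1; 0 1 4; 0 0 1]
T2·T1 = [-5/13 12/13 53/13; -12/13 -5/13 -8/13; 0 0 1]
T3·…·T1 = [16/65 63/65 236/65; -63/65 16/65 127/65; 0 0 1]
T4·…·T1 = [16/65 63/65 431/65; -63/65 16/65 192/65; 0 0 1]
T5·…·T1 = [16/65 63/65 431/65; -63/65 16/65 62/65; 0 0 1]
T6·…·T1 = [16/65 63/65 496/65; -63/65 16/65 -133/65; 0 0 1]
det M = 1; M⁻¹ = [16/65 -63/65 -251/65; 63/65 16/65 -448/65; 0 0 1]
M⁻¹ · (159/13, 2/13)ᵀ = (-1, 5)ᵀ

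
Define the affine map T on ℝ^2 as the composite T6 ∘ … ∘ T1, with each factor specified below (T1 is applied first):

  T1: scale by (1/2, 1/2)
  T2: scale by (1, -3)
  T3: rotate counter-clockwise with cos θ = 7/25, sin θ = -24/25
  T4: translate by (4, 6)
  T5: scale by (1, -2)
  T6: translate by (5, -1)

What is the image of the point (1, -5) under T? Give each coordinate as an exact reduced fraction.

T(p) = (817/50, -406/25)

T1 scale by (1/2, 1/2): (1, -5) → (1/2, -5/2)
T2 scale by (1, -3): (1/2, -5/2) → (1/2, 15/2)
T3 rotate counter-clockwise with cos θ = 7/25, sin θ = -24/25: (1/2, 15/2) → (367/50, 81/50)
T4 translate by (4, 6): (367/50, 81/50) → (567/50, 381/50)
T5 scale by (1, -2): (567/50, 381/50) → (567/50, -381/25)
T6 translate by (5, -1): (567/50, -381/25) → (817/50, -406/25)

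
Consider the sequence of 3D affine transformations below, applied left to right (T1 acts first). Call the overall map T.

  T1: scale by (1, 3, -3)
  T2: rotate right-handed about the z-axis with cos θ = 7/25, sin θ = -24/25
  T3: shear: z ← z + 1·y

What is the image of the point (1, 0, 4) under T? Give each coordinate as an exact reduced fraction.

T(p) = (7/25, -24/25, -324/25)

T1 scale by (1, 3, -3): (1, 0, 4) → (1, 0, -12)
T2 rotate right-handed about the z-axis with cos θ = 7/25, sin θ = -24/25: (1, 0, -12) → (7/25, -24/25, -12)
T3 shear: z ← z + 1·y: (7/25, -24/25, -12) → (7/25, -24/25, -324/25)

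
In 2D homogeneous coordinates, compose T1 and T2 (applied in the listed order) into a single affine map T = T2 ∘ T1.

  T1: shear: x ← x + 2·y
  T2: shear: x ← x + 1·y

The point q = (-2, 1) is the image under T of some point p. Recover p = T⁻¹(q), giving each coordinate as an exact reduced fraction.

p = (-5, 1)

T1 = [1 2 0; 0 1 0; 0 0 1]
T2·T1 = [1 3 0; 0 1 0; 0 0 1]
det M = 1; M⁻¹ = [1 -3 0; 0 1 0; 0 0 1]
M⁻¹ · (-2, 1)ᵀ = (-5, 1)ᵀ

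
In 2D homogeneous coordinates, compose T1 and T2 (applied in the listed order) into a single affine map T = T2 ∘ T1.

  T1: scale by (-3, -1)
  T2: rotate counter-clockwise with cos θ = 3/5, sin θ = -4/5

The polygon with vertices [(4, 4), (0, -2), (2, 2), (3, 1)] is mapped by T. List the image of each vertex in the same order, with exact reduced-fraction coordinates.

image vertices: (-52/5, 36/5), (8/5, 6/5), (-26/5, 18/5), (-31/5, 33/5)

T1 scale by (-3, -1): (4, 4) → (-12, -4); (0, -2) → (0, 2); (2, 2) → (-6, -2); (3, 1) → (-9, -1)
T2 rotate counter-clockwise with cos θ = 3/5, sin θ = -4/5: (-12, -4) → (-52/5, 36/5); (0, 2) → (8/5, 6/5); (-6, -2) → (-26/5, 18/5); (-9, -1) → (-31/5, 33/5)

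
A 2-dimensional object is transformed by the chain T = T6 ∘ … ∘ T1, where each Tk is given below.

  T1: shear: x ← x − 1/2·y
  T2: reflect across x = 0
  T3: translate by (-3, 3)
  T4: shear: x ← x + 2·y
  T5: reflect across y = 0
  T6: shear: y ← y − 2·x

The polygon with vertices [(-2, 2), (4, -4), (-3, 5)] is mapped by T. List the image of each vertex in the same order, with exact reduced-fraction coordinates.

image vertices: (10, -25), (-11, 23), (37/2, -45)

T1 shear: x ← x − 1/2·y: (-2, 2) → (-3, 2); (4, -4) → (6, -4); (-3, 5) → (-11/2, 5)
T2 reflect across x = 0: (-3, 2) → (3, 2); (6, -4) → (-6, -4); (-11/2, 5) → (11/2, 5)
T3 translate by (-3, 3): (3, 2) → (0, 5); (-6, -4) → (-9, -1); (11/2, 5) → (5/2, 8)
T4 shear: x ← x + 2·y: (0, 5) → (10, 5); (-9, -1) → (-11, -1); (5/2, 8) → (37/2, 8)
T5 reflect across y = 0: (10, 5) → (10, -5); (-11, -1) → (-11, 1); (37/2, 8) → (37/2, -8)
T6 shear: y ← y − 2·x: (10, -5) → (10, -25); (-11, 1) → (-11, 23); (37/2, -8) → (37/2, -45)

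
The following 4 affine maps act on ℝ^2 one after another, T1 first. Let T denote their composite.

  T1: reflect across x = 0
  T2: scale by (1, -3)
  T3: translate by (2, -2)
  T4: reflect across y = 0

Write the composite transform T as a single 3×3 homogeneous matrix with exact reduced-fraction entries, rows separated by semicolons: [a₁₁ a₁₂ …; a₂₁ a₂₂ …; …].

T1 = [-1 0 0; 0 1 0; 0 0 1]
T2·T1 = [-1 0 0; 0 -3 0; 0 0 1]
T3·…·T1 = [-1 0 2; 0 -3 -2; 0 0 1]
T4·…·T1 = [-1 0 2; 0 3 2; 0 0 1]

T = [-1 0 2; 0 3 2; 0 0 1]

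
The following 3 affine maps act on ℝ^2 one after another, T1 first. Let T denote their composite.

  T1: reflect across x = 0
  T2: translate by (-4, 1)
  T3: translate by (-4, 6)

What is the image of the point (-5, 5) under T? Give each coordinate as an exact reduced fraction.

T(p) = (-3, 12)

T1 reflect across x = 0: (-5, 5) → (5, 5)
T2 translate by (-4, 1): (5, 5) → (1, 6)
T3 translate by (-4, 6): (1, 6) → (-3, 12)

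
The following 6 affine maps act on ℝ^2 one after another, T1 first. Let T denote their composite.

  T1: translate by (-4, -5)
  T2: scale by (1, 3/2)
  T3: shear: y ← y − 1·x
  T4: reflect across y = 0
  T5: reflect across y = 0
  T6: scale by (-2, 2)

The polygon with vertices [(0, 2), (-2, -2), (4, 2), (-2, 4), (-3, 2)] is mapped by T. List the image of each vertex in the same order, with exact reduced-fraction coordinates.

image vertices: (8, -1), (12, -9), (0, -9), (12, 9), (14, 5)

T1 translate by (-4, -5): (0, 2) → (-4, -3); (-2, -2) → (-6, -7); (4, 2) → (0, -3); (-2, 4) → (-6, -1); (-3, 2) → (-7, -3)
T2 scale by (1, 3/2): (-4, -3) → (-4, -9/2); (-6, -7) → (-6, -21/2); (0, -3) → (0, -9/2); (-6, -1) → (-6, -3/2); (-7, -3) → (-7, -9/2)
T3 shear: y ← y − 1·x: (-4, -9/2) → (-4, -1/2); (-6, -21/2) → (-6, -9/2); (0, -9/2) → (0, -9/2); (-6, -3/2) → (-6, 9/2); (-7, -9/2) → (-7, 5/2)
T4 reflect across y = 0: (-4, -1/2) → (-4, 1/2); (-6, -9/2) → (-6, 9/2); (0, -9/2) → (0, 9/2); (-6, 9/2) → (-6, -9/2); (-7, 5/2) → (-7, -5/2)
T5 reflect across y = 0: (-4, 1/2) → (-4, -1/2); (-6, 9/2) → (-6, -9/2); (0, 9/2) → (0, -9/2); (-6, -9/2) → (-6, 9/2); (-7, -5/2) → (-7, 5/2)
T6 scale by (-2, 2): (-4, -1/2) → (8, -1); (-6, -9/2) → (12, -9); (0, -9/2) → (0, -9); (-6, 9/2) → (12, 9); (-7, 5/2) → (14, 5)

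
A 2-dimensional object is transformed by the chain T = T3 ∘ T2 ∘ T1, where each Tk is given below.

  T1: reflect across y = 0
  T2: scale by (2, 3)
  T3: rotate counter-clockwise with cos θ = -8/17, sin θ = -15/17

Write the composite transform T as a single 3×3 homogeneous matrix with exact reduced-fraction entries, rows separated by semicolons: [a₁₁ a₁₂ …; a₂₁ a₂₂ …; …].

T = [-16/17 -45/17 0; -30/17 24/17 0; 0 0 1]

T1 = [1 0 0; 0 -1 0; 0 0 1]
T2·T1 = [2 0 0; 0 -3 0; 0 0 1]
T3·…·T1 = [-16/17 -45/17 0; -30/17 24/17 0; 0 0 1]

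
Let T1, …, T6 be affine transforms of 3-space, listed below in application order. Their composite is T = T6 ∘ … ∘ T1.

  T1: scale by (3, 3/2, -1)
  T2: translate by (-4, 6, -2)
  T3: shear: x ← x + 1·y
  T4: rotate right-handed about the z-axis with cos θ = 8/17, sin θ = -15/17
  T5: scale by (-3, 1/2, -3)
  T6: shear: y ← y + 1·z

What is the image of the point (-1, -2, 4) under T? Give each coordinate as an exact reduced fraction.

T1 scale by (3, 3/2, -1): (-1, -2, 4) → (-3, -3, -4)
T2 translate by (-4, 6, -2): (-3, -3, -4) → (-7, 3, -6)
T3 shear: x ← x + 1·y: (-7, 3, -6) → (-4, 3, -6)
T4 rotate right-handed about the z-axis with cos θ = 8/17, sin θ = -15/17: (-4, 3, -6) → (13/17, 84/17, -6)
T5 scale by (-3, 1/2, -3): (13/17, 84/17, -6) → (-39/17, 42/17, 18)
T6 shear: y ← y + 1·z: (-39/17, 42/17, 18) → (-39/17, 348/17, 18)

T(p) = (-39/17, 348/17, 18)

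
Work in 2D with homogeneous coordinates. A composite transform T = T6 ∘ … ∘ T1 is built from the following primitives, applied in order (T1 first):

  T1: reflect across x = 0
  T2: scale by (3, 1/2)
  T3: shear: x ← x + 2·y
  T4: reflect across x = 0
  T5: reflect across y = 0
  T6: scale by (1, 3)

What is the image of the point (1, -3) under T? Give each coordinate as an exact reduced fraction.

T(p) = (6, 9/2)

T1 reflect across x = 0: (1, -3) → (-1, -3)
T2 scale by (3, 1/2): (-1, -3) → (-3, -3/2)
T3 shear: x ← x + 2·y: (-3, -3/2) → (-6, -3/2)
T4 reflect across x = 0: (-6, -3/2) → (6, -3/2)
T5 reflect across y = 0: (6, -3/2) → (6, 3/2)
T6 scale by (1, 3): (6, 3/2) → (6, 9/2)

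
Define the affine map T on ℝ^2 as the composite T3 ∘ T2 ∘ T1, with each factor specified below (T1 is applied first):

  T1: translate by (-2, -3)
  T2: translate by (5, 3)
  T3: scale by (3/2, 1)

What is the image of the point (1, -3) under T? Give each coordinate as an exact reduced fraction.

T(p) = (6, -3)

T1 translate by (-2, -3): (1, -3) → (-1, -6)
T2 translate by (5, 3): (-1, -6) → (4, -3)
T3 scale by (3/2, 1): (4, -3) → (6, -3)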